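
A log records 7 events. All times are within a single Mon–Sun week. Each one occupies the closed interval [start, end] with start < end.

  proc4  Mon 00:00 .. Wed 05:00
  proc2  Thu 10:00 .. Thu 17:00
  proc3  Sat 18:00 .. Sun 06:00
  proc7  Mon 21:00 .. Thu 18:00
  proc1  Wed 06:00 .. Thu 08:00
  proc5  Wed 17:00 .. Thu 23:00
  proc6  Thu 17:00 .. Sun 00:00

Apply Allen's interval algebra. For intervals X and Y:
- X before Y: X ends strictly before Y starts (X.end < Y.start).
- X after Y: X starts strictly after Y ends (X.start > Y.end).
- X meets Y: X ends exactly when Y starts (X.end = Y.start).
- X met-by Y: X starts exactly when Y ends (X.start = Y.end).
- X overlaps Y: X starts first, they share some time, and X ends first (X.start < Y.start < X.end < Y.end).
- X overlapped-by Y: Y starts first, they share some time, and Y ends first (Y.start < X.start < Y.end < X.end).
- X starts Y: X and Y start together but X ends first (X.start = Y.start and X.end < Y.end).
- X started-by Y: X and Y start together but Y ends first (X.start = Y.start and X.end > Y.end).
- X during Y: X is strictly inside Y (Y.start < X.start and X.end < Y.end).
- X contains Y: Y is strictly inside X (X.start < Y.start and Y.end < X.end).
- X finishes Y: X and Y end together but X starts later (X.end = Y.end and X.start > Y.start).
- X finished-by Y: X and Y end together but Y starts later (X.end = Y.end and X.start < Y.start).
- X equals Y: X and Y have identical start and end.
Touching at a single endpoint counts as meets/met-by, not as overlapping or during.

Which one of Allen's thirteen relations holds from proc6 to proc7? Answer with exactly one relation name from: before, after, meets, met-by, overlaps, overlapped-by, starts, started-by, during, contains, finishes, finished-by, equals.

proc6 = [Thu 17:00, Sun 00:00]; proc7 = [Mon 21:00, Thu 18:00].
Compare endpoints: proc6.start > proc7.start, proc6.start < proc7.end, proc6.end > proc7.start, proc6.end > proc7.end.
That pattern is 'overlapped-by'.

overlapped-by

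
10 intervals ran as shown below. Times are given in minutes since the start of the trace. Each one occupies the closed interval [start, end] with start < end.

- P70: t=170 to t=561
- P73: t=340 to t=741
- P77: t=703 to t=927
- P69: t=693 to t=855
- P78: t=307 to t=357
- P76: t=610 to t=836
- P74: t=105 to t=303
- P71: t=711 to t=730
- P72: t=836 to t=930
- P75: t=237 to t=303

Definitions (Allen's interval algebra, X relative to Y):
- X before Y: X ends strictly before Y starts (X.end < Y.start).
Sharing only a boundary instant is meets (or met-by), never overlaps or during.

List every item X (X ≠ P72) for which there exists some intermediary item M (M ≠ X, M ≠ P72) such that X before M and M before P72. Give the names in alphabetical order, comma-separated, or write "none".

P70, P74, P75, P78

Target P72 = [t=836, t=930].
Intermediaries M with M before P72: P70, P71, P73, P74, P75, P78.
Via P70 — items with X before P70: none.
Via P71 — items with X before P71: P70, P74, P75, P78.
Via P73 — items with X before P73: P74, P75.
Via P74 — items with X before P74: none.
Via P75 — items with X before P75: none.
Via P78 — items with X before P78: P74, P75.
Union: P70, P74, P75, P78.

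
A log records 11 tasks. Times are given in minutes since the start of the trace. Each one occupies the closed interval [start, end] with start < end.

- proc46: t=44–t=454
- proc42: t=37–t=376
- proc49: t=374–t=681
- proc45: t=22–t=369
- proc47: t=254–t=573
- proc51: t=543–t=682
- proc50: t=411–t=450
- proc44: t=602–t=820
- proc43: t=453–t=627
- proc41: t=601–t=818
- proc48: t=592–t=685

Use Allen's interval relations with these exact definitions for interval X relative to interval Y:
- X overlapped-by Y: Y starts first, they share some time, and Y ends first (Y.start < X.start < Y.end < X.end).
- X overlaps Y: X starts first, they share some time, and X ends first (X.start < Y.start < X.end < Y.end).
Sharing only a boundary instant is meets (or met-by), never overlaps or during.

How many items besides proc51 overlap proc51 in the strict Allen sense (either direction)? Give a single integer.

6

Target proc51 = [t=543, t=682].
proc41 [t=601, t=818] → overlapped-by → counts.
proc42 [t=37, t=376] → before → no.
proc43 [t=453, t=627] → overlaps → counts.
proc44 [t=602, t=820] → overlapped-by → counts.
proc45 [t=22, t=369] → before → no.
proc46 [t=44, t=454] → before → no.
proc47 [t=254, t=573] → overlaps → counts.
proc48 [t=592, t=685] → overlapped-by → counts.
proc49 [t=374, t=681] → overlaps → counts.
proc50 [t=411, t=450] → before → no.
Total: 6.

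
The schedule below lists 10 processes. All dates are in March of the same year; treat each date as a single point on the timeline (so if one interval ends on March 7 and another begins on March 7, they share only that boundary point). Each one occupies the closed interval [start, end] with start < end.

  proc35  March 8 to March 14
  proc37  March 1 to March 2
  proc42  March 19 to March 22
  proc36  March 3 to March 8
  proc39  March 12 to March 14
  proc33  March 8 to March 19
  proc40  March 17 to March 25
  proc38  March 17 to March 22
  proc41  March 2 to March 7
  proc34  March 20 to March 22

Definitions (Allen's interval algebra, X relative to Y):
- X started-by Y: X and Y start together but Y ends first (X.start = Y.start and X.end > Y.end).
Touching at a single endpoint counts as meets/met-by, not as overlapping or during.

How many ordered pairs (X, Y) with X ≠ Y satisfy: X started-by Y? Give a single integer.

Checking all 90 ordered pairs for relation 'started-by'; matching pairs in alphabetical order:
(proc33, proc35): proc33 started-by proc35 ✓
(proc40, proc38): proc40 started-by proc38 ✓
Count: 2.

2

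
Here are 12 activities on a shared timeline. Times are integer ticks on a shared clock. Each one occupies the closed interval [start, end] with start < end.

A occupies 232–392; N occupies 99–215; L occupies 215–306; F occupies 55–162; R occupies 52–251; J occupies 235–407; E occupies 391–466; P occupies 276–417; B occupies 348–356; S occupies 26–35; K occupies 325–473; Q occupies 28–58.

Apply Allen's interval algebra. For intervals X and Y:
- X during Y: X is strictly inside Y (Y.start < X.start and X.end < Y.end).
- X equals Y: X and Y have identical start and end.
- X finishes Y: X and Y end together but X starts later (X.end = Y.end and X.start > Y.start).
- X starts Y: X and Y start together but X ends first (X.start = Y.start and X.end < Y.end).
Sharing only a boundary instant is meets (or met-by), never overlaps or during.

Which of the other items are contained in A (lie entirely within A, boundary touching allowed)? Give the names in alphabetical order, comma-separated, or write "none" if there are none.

Target A = [232, 392].
B [348, 356] → during → yes.
E [391, 466] → overlapped-by → no.
F [55, 162] → before → no.
J [235, 407] → overlapped-by → no.
K [325, 473] → overlapped-by → no.
L [215, 306] → overlaps → no.
N [99, 215] → before → no.
P [276, 417] → overlapped-by → no.
Q [28, 58] → before → no.
R [52, 251] → overlaps → no.
S [26, 35] → before → no.
Result: B.

B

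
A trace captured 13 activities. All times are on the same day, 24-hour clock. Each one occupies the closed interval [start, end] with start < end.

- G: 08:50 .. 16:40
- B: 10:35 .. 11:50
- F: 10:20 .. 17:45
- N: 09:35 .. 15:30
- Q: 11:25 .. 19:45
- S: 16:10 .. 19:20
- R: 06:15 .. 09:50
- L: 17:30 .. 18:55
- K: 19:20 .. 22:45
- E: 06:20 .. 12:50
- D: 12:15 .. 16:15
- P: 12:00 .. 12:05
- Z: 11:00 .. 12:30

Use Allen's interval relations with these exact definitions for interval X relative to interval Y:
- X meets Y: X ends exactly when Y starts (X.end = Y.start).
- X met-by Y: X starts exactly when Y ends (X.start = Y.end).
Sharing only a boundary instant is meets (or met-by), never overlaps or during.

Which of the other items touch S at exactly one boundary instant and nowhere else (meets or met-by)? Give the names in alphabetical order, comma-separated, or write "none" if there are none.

Target S = [16:10, 19:20].
B [10:35, 11:50] → before → no.
D [12:15, 16:15] → overlaps → no.
E [06:20, 12:50] → before → no.
F [10:20, 17:45] → overlaps → no.
G [08:50, 16:40] → overlaps → no.
K [19:20, 22:45] → met-by → yes.
L [17:30, 18:55] → during → no.
N [09:35, 15:30] → before → no.
P [12:00, 12:05] → before → no.
Q [11:25, 19:45] → contains → no.
R [06:15, 09:50] → before → no.
Z [11:00, 12:30] → before → no.
Result: K.

K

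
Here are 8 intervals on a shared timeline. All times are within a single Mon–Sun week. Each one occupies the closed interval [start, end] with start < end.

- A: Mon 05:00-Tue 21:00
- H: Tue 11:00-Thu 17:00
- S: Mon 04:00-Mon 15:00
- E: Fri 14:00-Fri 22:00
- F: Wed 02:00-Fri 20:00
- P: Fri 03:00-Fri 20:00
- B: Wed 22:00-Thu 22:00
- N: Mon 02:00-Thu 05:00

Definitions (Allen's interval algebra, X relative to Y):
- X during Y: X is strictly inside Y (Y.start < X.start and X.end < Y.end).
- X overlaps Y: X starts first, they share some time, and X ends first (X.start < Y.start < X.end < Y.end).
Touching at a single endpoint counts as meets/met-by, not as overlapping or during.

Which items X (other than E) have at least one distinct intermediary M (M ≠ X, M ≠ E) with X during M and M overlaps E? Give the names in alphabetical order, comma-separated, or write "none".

B

Target E = [Fri 14:00, Fri 22:00].
Intermediaries M with M overlaps E: F, P.
Via F — items with X during F: B.
Via P — items with X during P: none.
Union: B.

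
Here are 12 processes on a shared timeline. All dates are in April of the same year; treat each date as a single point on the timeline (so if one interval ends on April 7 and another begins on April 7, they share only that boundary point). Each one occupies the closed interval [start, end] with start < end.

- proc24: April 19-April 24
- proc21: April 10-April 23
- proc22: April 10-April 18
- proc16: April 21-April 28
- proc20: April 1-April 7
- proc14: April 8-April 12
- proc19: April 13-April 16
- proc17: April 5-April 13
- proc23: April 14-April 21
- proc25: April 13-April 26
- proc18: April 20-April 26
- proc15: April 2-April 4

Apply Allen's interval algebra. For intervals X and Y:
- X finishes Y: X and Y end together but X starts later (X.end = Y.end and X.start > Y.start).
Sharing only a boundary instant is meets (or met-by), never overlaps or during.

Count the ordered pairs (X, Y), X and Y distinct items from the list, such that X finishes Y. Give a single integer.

1

Checking all 132 ordered pairs for relation 'finishes'; matching pairs in alphabetical order:
(proc18, proc25): proc18 finishes proc25 ✓
Count: 1.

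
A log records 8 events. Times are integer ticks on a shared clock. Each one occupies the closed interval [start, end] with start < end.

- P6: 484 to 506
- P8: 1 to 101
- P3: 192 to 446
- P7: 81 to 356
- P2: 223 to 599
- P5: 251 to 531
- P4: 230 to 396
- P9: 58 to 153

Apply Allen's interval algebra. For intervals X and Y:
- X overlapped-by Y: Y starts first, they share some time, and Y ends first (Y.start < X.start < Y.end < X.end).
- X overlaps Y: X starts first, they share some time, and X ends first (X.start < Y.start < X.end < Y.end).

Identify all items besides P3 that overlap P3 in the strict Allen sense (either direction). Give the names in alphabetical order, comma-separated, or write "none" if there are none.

Target P3 = [192, 446].
P2 [223, 599] → overlapped-by → yes.
P4 [230, 396] → during → no.
P5 [251, 531] → overlapped-by → yes.
P6 [484, 506] → after → no.
P7 [81, 356] → overlaps → yes.
P8 [1, 101] → before → no.
P9 [58, 153] → before → no.
Result: P2, P5, P7.

P2, P5, P7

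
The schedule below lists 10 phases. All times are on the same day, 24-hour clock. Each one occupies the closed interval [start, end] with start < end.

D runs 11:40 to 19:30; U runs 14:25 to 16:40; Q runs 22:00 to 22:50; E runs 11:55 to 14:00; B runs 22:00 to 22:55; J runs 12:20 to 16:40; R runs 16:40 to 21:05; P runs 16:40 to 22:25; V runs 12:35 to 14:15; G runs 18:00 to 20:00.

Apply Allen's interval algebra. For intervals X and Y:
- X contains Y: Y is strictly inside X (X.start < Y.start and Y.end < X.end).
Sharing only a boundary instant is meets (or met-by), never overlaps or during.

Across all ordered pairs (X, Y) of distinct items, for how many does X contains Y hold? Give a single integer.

7

Checking all 90 ordered pairs for relation 'contains'; matching pairs in alphabetical order:
(D, E): D contains E ✓
(D, J): D contains J ✓
(D, U): D contains U ✓
(D, V): D contains V ✓
(J, V): J contains V ✓
(P, G): P contains G ✓
(R, G): R contains G ✓
Count: 7.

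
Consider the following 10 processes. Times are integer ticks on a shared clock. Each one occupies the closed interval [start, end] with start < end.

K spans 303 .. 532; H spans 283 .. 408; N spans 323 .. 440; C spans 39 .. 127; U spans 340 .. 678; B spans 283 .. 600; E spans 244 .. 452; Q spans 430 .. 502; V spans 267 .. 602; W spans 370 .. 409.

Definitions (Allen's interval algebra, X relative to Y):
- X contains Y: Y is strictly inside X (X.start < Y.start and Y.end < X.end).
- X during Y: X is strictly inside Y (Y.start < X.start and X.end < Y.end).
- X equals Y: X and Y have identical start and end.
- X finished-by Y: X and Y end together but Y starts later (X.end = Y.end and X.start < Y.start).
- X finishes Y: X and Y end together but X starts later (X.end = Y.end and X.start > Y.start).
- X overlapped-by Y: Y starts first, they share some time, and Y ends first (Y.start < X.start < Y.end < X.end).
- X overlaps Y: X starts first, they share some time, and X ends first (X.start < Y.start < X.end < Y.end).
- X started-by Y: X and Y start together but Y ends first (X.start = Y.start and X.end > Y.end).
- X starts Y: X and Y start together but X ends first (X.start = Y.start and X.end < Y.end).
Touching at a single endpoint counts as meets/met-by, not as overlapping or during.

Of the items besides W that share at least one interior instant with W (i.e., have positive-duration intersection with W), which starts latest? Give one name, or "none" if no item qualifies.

U

Target W = [370, 409].
B [283, 600] → contains → candidate.
C [39, 127] → before → excluded.
E [244, 452] → contains → candidate.
H [283, 408] → overlaps → candidate.
K [303, 532] → contains → candidate.
N [323, 440] → contains → candidate.
Q [430, 502] → after → excluded.
U [340, 678] → contains → candidate.
V [267, 602] → contains → candidate.
Among candidates, latest start is 340 → U.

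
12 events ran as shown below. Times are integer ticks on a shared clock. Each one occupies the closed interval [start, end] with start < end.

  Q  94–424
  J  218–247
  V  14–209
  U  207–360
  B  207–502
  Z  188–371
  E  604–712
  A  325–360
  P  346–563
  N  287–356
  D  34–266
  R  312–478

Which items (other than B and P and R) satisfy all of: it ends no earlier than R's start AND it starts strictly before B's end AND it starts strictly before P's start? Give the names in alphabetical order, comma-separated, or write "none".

A, N, Q, U, Z

Conditions: its end is no earlier than R's start (X.end >= 312) AND its start is strictly before B's end (X.start < 502) AND its start is strictly before P's start (X.start < 346).
A: end 360 >= 312? ✓; start 325 < 502? ✓; start 325 < 346? ✓ → yes.
D: end 266 >= 312? ✗; start 34 < 502? ✓; start 34 < 346? ✓ → no.
E: end 712 >= 312? ✓; start 604 < 502? ✗; start 604 < 346? ✗ → no.
J: end 247 >= 312? ✗; start 218 < 502? ✓; start 218 < 346? ✓ → no.
N: end 356 >= 312? ✓; start 287 < 502? ✓; start 287 < 346? ✓ → yes.
Q: end 424 >= 312? ✓; start 94 < 502? ✓; start 94 < 346? ✓ → yes.
U: end 360 >= 312? ✓; start 207 < 502? ✓; start 207 < 346? ✓ → yes.
V: end 209 >= 312? ✗; start 14 < 502? ✓; start 14 < 346? ✓ → no.
Z: end 371 >= 312? ✓; start 188 < 502? ✓; start 188 < 346? ✓ → yes.
Result: A, N, Q, U, Z.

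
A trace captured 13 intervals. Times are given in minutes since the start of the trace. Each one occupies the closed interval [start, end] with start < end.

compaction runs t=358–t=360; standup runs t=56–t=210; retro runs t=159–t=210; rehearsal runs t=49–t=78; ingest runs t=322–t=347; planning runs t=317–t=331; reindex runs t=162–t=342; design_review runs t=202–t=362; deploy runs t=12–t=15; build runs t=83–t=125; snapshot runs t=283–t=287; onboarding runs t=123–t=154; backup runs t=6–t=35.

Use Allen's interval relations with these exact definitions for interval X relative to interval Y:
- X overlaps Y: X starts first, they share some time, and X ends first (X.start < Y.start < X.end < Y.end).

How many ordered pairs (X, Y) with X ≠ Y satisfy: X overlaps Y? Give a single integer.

Checking all 156 ordered pairs for relation 'overlaps'; matching pairs in alphabetical order:
(build, onboarding): build overlaps onboarding ✓
(planning, ingest): planning overlaps ingest ✓
(rehearsal, standup): rehearsal overlaps standup ✓
(reindex, design_review): reindex overlaps design_review ✓
(reindex, ingest): reindex overlaps ingest ✓
(retro, design_review): retro overlaps design_review ✓
(retro, reindex): retro overlaps reindex ✓
(standup, design_review): standup overlaps design_review ✓
(standup, reindex): standup overlaps reindex ✓
Count: 9.

9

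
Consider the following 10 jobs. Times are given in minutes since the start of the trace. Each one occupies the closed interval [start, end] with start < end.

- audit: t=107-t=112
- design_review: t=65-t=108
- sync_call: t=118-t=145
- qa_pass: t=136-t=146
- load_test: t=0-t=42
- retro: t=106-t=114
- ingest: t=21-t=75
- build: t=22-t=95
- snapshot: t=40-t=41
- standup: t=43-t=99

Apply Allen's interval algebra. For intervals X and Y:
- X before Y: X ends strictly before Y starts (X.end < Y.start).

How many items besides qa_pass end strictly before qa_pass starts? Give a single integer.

Target qa_pass = [t=136, t=146].
audit [t=107, t=112] → before → counts.
build [t=22, t=95] → before → counts.
design_review [t=65, t=108] → before → counts.
ingest [t=21, t=75] → before → counts.
load_test [t=0, t=42] → before → counts.
retro [t=106, t=114] → before → counts.
snapshot [t=40, t=41] → before → counts.
standup [t=43, t=99] → before → counts.
sync_call [t=118, t=145] → overlaps → no.
Total: 8.

8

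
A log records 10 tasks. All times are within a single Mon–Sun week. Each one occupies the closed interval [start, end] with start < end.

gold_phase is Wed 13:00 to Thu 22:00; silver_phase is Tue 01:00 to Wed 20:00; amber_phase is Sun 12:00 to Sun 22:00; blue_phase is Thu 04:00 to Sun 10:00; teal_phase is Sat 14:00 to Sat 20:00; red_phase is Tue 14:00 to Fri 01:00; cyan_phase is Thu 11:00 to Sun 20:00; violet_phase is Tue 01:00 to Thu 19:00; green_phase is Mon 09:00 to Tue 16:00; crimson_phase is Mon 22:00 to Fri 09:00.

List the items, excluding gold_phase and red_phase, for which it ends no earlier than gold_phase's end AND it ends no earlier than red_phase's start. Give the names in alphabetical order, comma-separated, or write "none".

Conditions: its end is no earlier than gold_phase's end (X.end >= Thu 22:00) AND its end is no earlier than red_phase's start (X.end >= Tue 14:00).
amber_phase: end Sun 22:00 >= Thu 22:00? ✓; end Sun 22:00 >= Tue 14:00? ✓ → yes.
blue_phase: end Sun 10:00 >= Thu 22:00? ✓; end Sun 10:00 >= Tue 14:00? ✓ → yes.
crimson_phase: end Fri 09:00 >= Thu 22:00? ✓; end Fri 09:00 >= Tue 14:00? ✓ → yes.
cyan_phase: end Sun 20:00 >= Thu 22:00? ✓; end Sun 20:00 >= Tue 14:00? ✓ → yes.
green_phase: end Tue 16:00 >= Thu 22:00? ✗; end Tue 16:00 >= Tue 14:00? ✓ → no.
silver_phase: end Wed 20:00 >= Thu 22:00? ✗; end Wed 20:00 >= Tue 14:00? ✓ → no.
teal_phase: end Sat 20:00 >= Thu 22:00? ✓; end Sat 20:00 >= Tue 14:00? ✓ → yes.
violet_phase: end Thu 19:00 >= Thu 22:00? ✗; end Thu 19:00 >= Tue 14:00? ✓ → no.
Result: amber_phase, blue_phase, crimson_phase, cyan_phase, teal_phase.

amber_phase, blue_phase, crimson_phase, cyan_phase, teal_phase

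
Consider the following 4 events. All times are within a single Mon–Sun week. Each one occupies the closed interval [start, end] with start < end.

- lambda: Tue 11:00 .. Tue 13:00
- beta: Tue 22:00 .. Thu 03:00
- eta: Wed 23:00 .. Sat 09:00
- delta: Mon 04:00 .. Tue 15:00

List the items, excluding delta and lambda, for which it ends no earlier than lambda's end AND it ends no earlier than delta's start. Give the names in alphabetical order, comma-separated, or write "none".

Conditions: its end is no earlier than lambda's end (X.end >= Tue 13:00) AND its end is no earlier than delta's start (X.end >= Mon 04:00).
beta: end Thu 03:00 >= Tue 13:00? ✓; end Thu 03:00 >= Mon 04:00? ✓ → yes.
eta: end Sat 09:00 >= Tue 13:00? ✓; end Sat 09:00 >= Mon 04:00? ✓ → yes.
Result: beta, eta.

beta, eta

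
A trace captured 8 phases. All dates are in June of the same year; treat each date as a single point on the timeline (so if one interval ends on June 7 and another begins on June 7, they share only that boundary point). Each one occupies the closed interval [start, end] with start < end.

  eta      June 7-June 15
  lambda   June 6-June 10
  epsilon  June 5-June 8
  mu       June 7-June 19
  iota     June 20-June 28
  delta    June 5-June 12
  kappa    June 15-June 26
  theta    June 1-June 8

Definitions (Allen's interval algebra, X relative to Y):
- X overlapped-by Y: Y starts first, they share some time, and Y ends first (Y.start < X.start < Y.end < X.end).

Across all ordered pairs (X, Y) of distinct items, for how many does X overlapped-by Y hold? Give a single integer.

13

Checking all 56 ordered pairs for relation 'overlapped-by'; matching pairs in alphabetical order:
(delta, theta): delta overlapped-by theta ✓
(eta, delta): eta overlapped-by delta ✓
(eta, epsilon): eta overlapped-by epsilon ✓
(eta, lambda): eta overlapped-by lambda ✓
(eta, theta): eta overlapped-by theta ✓
(iota, kappa): iota overlapped-by kappa ✓
(kappa, mu): kappa overlapped-by mu ✓
(lambda, epsilon): lambda overlapped-by epsilon ✓
(lambda, theta): lambda overlapped-by theta ✓
(mu, delta): mu overlapped-by delta ✓
(mu, epsilon): mu overlapped-by epsilon ✓
(mu, lambda): mu overlapped-by lambda ✓
(mu, theta): mu overlapped-by theta ✓
Count: 13.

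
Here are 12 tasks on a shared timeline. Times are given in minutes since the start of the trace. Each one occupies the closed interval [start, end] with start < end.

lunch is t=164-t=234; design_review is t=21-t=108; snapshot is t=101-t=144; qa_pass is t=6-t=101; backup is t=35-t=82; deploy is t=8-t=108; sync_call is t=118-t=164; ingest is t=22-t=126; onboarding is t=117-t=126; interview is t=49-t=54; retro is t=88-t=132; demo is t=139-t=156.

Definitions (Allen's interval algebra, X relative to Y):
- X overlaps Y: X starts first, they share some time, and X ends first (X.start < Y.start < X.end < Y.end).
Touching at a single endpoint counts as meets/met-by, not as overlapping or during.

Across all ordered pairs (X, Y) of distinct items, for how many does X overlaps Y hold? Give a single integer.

Checking all 132 ordered pairs for relation 'overlaps'; matching pairs in alphabetical order:
(deploy, ingest): deploy overlaps ingest ✓
(deploy, retro): deploy overlaps retro ✓
(deploy, snapshot): deploy overlaps snapshot ✓
(design_review, ingest): design_review overlaps ingest ✓
(design_review, retro): design_review overlaps retro ✓
(design_review, snapshot): design_review overlaps snapshot ✓
(ingest, retro): ingest overlaps retro ✓
(ingest, snapshot): ingest overlaps snapshot ✓
(ingest, sync_call): ingest overlaps sync_call ✓
(onboarding, sync_call): onboarding overlaps sync_call ✓
(qa_pass, deploy): qa_pass overlaps deploy ✓
(qa_pass, design_review): qa_pass overlaps design_review ✓
(qa_pass, ingest): qa_pass overlaps ingest ✓
(qa_pass, retro): qa_pass overlaps retro ✓
(retro, snapshot): retro overlaps snapshot ✓
(retro, sync_call): retro overlaps sync_call ✓
(snapshot, demo): snapshot overlaps demo ✓
(snapshot, sync_call): snapshot overlaps sync_call ✓
Count: 18.

18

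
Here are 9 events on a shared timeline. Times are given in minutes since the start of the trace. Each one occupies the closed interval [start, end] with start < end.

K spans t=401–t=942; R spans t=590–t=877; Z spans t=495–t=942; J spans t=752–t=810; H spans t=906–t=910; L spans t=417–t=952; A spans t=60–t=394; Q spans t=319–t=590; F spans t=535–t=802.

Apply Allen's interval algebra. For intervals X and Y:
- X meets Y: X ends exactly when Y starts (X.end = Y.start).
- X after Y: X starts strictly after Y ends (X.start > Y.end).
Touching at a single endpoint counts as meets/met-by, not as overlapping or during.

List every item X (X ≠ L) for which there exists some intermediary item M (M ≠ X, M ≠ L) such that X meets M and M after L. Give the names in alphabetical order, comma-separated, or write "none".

Target L = [t=417, t=952].
Intermediaries M with M after L: none.
Union: none.

none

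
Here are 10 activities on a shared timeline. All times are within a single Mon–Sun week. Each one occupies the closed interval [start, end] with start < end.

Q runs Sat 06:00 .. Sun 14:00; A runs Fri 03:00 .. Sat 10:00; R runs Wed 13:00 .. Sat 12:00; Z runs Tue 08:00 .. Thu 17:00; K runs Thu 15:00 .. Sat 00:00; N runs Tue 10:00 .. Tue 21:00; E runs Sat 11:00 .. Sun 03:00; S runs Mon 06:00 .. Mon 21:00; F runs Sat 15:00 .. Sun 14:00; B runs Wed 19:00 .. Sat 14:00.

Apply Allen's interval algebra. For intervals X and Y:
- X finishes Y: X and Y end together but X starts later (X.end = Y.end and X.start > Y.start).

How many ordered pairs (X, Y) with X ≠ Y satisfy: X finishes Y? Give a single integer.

1

Checking all 90 ordered pairs for relation 'finishes'; matching pairs in alphabetical order:
(F, Q): F finishes Q ✓
Count: 1.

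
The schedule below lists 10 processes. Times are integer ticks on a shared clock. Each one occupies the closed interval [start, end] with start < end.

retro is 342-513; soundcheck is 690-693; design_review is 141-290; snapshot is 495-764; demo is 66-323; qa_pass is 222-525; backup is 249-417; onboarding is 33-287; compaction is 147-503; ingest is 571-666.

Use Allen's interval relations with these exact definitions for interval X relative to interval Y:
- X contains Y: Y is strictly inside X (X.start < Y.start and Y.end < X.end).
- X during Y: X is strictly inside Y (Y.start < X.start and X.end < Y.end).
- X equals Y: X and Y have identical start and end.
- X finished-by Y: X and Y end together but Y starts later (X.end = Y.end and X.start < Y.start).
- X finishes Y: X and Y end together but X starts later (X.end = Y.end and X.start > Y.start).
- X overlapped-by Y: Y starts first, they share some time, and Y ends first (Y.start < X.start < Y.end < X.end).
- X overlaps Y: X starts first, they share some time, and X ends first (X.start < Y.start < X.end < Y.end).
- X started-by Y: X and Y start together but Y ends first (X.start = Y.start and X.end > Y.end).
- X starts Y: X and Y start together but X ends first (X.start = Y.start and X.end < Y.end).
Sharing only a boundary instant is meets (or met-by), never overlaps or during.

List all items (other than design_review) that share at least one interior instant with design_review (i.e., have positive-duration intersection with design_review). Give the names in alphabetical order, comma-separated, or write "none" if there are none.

backup, compaction, demo, onboarding, qa_pass

Target design_review = [141, 290].
backup [249, 417] → overlapped-by → yes.
compaction [147, 503] → overlapped-by → yes.
demo [66, 323] → contains → yes.
ingest [571, 666] → after → no.
onboarding [33, 287] → overlaps → yes.
qa_pass [222, 525] → overlapped-by → yes.
retro [342, 513] → after → no.
snapshot [495, 764] → after → no.
soundcheck [690, 693] → after → no.
Result: backup, compaction, demo, onboarding, qa_pass.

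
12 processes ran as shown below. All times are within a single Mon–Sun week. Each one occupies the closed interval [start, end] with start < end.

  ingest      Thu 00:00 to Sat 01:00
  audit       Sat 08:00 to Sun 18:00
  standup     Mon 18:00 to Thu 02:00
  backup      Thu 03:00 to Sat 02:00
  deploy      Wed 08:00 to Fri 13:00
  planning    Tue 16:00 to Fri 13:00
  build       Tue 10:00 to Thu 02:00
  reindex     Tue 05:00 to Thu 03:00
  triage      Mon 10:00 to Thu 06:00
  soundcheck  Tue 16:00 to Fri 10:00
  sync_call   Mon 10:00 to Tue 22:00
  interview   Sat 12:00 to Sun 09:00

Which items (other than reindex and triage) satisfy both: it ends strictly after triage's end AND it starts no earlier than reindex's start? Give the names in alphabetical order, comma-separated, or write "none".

audit, backup, deploy, ingest, interview, planning, soundcheck

Conditions: its end is strictly after triage's end (X.end > Thu 06:00) AND its start is no earlier than reindex's start (X.start >= Tue 05:00).
audit: end Sun 18:00 > Thu 06:00? ✓; start Sat 08:00 >= Tue 05:00? ✓ → yes.
backup: end Sat 02:00 > Thu 06:00? ✓; start Thu 03:00 >= Tue 05:00? ✓ → yes.
build: end Thu 02:00 > Thu 06:00? ✗; start Tue 10:00 >= Tue 05:00? ✓ → no.
deploy: end Fri 13:00 > Thu 06:00? ✓; start Wed 08:00 >= Tue 05:00? ✓ → yes.
ingest: end Sat 01:00 > Thu 06:00? ✓; start Thu 00:00 >= Tue 05:00? ✓ → yes.
interview: end Sun 09:00 > Thu 06:00? ✓; start Sat 12:00 >= Tue 05:00? ✓ → yes.
planning: end Fri 13:00 > Thu 06:00? ✓; start Tue 16:00 >= Tue 05:00? ✓ → yes.
soundcheck: end Fri 10:00 > Thu 06:00? ✓; start Tue 16:00 >= Tue 05:00? ✓ → yes.
standup: end Thu 02:00 > Thu 06:00? ✗; start Mon 18:00 >= Tue 05:00? ✗ → no.
sync_call: end Tue 22:00 > Thu 06:00? ✗; start Mon 10:00 >= Tue 05:00? ✗ → no.
Result: audit, backup, deploy, ingest, interview, planning, soundcheck.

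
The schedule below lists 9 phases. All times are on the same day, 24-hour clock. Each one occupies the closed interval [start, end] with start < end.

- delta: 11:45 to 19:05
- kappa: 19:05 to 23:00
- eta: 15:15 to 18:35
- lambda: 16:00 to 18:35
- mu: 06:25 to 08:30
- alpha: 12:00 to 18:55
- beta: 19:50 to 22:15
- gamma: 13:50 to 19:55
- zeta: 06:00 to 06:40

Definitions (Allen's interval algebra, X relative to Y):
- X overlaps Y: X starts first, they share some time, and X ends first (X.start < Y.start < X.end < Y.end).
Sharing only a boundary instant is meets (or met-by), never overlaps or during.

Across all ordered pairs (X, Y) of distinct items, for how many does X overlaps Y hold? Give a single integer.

Checking all 72 ordered pairs for relation 'overlaps'; matching pairs in alphabetical order:
(alpha, gamma): alpha overlaps gamma ✓
(delta, gamma): delta overlaps gamma ✓
(gamma, beta): gamma overlaps beta ✓
(gamma, kappa): gamma overlaps kappa ✓
(zeta, mu): zeta overlaps mu ✓
Count: 5.

5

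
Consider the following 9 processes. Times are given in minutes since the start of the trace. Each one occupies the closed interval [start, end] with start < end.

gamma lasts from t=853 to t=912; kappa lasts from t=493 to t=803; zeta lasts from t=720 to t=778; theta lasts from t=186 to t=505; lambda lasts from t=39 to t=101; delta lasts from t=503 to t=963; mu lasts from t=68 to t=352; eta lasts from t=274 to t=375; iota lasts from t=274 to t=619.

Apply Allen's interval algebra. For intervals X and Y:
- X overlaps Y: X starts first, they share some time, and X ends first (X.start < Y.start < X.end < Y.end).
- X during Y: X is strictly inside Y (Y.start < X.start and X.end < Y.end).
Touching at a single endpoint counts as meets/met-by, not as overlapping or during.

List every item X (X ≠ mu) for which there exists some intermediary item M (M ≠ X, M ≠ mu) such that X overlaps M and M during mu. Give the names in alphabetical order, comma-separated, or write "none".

none

Target mu = [t=68, t=352].
Intermediaries M with M during mu: none.
Union: none.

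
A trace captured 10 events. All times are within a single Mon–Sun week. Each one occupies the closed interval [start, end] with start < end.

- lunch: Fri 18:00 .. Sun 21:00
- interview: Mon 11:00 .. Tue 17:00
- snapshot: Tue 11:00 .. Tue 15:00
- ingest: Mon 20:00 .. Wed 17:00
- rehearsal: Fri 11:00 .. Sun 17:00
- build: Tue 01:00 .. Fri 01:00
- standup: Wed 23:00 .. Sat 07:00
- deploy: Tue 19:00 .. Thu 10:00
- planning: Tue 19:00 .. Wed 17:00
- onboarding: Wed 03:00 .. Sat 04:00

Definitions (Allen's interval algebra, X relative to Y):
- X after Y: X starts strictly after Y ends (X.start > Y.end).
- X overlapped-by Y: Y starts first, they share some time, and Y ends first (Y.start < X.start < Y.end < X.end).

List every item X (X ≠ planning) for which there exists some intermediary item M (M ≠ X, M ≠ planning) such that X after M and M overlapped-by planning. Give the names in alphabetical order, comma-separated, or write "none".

none

Target planning = [Tue 19:00, Wed 17:00].
Intermediaries M with M overlapped-by planning: onboarding.
Via onboarding — items with X after onboarding: none.
Union: none.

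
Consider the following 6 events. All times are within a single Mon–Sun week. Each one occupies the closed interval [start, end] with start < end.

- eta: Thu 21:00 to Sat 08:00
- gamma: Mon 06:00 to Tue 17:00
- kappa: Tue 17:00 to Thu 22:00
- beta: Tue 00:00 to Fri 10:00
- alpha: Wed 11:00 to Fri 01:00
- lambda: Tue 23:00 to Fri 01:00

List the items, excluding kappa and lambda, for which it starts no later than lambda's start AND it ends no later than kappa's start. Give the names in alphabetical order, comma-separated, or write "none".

Conditions: its start is no later than lambda's start (X.start <= Tue 23:00) AND its end is no later than kappa's start (X.end <= Tue 17:00).
alpha: start Wed 11:00 <= Tue 23:00? ✗; end Fri 01:00 <= Tue 17:00? ✗ → no.
beta: start Tue 00:00 <= Tue 23:00? ✓; end Fri 10:00 <= Tue 17:00? ✗ → no.
eta: start Thu 21:00 <= Tue 23:00? ✗; end Sat 08:00 <= Tue 17:00? ✗ → no.
gamma: start Mon 06:00 <= Tue 23:00? ✓; end Tue 17:00 <= Tue 17:00? ✓ → yes.
Result: gamma.

gamma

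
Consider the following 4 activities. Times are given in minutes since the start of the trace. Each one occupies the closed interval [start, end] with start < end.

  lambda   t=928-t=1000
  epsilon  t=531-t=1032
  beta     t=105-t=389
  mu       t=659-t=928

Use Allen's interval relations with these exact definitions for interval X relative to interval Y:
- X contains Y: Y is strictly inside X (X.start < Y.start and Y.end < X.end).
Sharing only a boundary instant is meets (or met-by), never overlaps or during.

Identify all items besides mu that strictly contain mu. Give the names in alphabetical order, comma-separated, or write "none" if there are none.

Target mu = [t=659, t=928].
beta [t=105, t=389] → before → no.
epsilon [t=531, t=1032] → contains → yes.
lambda [t=928, t=1000] → met-by → no.
Result: epsilon.

epsilon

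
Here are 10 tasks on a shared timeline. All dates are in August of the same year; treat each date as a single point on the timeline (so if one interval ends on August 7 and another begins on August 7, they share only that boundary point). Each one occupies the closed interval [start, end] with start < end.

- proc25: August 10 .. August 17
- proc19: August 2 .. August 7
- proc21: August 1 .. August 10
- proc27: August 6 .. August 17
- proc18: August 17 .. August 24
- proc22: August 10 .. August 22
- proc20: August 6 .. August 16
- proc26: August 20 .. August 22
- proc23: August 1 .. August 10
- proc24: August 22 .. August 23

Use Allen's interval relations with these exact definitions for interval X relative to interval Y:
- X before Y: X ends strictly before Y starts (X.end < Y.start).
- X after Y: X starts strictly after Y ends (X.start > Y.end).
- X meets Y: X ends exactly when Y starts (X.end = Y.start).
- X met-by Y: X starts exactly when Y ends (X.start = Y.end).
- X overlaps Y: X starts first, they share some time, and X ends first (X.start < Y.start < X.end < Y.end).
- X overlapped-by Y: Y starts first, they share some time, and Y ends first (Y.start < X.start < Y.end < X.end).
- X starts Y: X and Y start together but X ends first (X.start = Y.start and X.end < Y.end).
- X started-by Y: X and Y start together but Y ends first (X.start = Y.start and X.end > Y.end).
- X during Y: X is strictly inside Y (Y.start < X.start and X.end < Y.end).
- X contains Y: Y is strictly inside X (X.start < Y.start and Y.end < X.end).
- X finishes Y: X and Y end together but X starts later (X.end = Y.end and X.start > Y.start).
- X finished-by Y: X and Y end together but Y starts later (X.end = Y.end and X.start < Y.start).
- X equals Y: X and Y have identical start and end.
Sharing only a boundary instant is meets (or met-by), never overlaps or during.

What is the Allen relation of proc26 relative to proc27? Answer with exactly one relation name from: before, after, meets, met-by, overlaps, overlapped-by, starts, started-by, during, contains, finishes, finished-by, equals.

after

proc26 = [August 20, August 22]; proc27 = [August 6, August 17].
Compare endpoints: proc26.start > proc27.start, proc26.start > proc27.end, proc26.end > proc27.start, proc26.end > proc27.end.
That pattern is 'after'.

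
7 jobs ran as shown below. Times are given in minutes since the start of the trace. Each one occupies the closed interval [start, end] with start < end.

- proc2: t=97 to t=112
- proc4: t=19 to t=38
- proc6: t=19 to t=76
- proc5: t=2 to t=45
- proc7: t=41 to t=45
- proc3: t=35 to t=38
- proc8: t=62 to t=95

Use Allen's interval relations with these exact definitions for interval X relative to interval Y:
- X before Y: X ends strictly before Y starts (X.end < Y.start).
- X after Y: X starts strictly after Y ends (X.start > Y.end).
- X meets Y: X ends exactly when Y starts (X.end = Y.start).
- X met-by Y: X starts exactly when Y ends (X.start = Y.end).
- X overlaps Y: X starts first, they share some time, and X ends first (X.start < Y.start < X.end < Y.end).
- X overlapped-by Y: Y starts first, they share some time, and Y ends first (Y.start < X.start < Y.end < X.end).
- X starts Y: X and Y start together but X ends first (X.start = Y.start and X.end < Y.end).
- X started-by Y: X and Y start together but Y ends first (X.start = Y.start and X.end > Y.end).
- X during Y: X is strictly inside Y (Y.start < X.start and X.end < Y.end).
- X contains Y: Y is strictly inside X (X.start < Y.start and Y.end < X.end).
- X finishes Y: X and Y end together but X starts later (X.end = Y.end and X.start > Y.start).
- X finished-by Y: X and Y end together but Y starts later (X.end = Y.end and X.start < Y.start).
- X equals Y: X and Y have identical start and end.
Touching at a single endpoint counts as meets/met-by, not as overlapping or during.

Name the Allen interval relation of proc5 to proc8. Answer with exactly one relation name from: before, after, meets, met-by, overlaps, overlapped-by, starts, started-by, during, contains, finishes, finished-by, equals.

proc5 = [t=2, t=45]; proc8 = [t=62, t=95].
Compare endpoints: proc5.start < proc8.start, proc5.start < proc8.end, proc5.end < proc8.start, proc5.end < proc8.end.
That pattern is 'before'.

before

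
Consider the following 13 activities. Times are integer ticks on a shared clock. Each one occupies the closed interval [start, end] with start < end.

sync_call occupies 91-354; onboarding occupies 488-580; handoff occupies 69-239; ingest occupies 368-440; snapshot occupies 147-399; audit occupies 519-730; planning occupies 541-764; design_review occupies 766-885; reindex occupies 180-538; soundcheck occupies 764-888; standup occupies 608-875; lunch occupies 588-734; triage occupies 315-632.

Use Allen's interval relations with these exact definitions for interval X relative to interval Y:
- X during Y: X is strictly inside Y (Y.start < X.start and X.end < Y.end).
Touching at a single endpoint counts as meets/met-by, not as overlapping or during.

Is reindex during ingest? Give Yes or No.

No

reindex = [180, 538], ingest = [368, 440].
Actual relation of reindex to ingest: contains.
Asked whether 'during' holds → No.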